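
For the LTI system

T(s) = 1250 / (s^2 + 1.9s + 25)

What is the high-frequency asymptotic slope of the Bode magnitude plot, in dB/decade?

Each pole contributes −20 dB/decade at high frequency; each zero contributes +20 dB/decade.
Net: 0 zero(s) − 2 pole(s) → -40 dB/decade.

-40 dB/decade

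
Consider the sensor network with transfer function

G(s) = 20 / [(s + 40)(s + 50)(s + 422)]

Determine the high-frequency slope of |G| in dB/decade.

Each pole contributes −20 dB/decade at high frequency; each zero contributes +20 dB/decade.
Net: 0 zero(s) − 3 pole(s) → -60 dB/decade.

-60 dB/decade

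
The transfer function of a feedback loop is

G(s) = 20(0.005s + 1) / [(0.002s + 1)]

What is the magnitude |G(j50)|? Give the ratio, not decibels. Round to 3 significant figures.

At ω = 50 rad/s:
zero (1 + j50·0.005) = 1 + j0.25 → |·| ≈ 1.0308, ∠ ≈ 14.04°
pole (1 + j50·0.002) = 1 + j0.1 → |·| ≈ 1.005, ∠ ≈ 5.71°
|G| = 20 · 1.0308 / (1.005) ≈ 20.513

20.5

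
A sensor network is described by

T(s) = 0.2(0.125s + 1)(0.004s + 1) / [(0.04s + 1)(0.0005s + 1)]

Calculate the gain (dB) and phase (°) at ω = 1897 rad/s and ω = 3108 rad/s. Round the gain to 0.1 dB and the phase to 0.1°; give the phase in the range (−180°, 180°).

ω = 1897: 10.8 dB, 39.5°; ω = 3108: 12.5 dB, 28.5°

At ω = 1897 rad/s:
zero (1 + j1897·0.125) = 1 + j237.125 → |·| ≈ 237.13, ∠ ≈ 89.76°
zero (1 + j1897·0.004) = 1 + j7.588 → |·| ≈ 7.6536, ∠ ≈ 82.49°
pole (1 + j1897·0.04) = 1 + j75.88 → |·| ≈ 75.887, ∠ ≈ 89.24°
pole (1 + j1897·0.0005) = 1 + j0.9485 → |·| ≈ 1.3783, ∠ ≈ 43.49°
|T| = 0.2 · 237.13 · 7.6536 / (75.887 · 1.3783) ≈ 3.4703
Gain = 20 log₁₀(3.4703) ≈ 10.81 dB
∠T = (89.76° + 82.49°) − (89.24° + 43.49°) = 39.52°

At ω = 3108 rad/s:
zero (1 + j3108·0.125) = 1 + j388.5 → |·| ≈ 388.5, ∠ ≈ 89.85°
zero (1 + j3108·0.004) = 1 + j12.432 → |·| ≈ 12.472, ∠ ≈ 85.40°
pole (1 + j3108·0.04) = 1 + j124.32 → |·| ≈ 124.32, ∠ ≈ 89.54°
pole (1 + j3108·0.0005) = 1 + j1.554 → |·| ≈ 1.8479, ∠ ≈ 57.24°
|T| = 0.2 · 388.5 · 12.472 / (124.32 · 1.8479) ≈ 4.2183
Gain = 20 log₁₀(4.2183) ≈ 12.50 dB
∠T = (89.85° + 85.40°) − (89.54° + 57.24°) = 28.47°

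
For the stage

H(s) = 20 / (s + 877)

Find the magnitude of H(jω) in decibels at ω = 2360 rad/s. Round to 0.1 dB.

-42.0 dB

At s = jω = j2360:
pole (s+877): 877 + j2360 → |·| = √(877²+2360²) = √6338729 ≈ 2517.7, ∠ = arctan(2360/877) ≈ 69.61°
|H| = 20 / 2517.7 ≈ 0.0079438
Gain = 20 log₁₀(0.0079438) ≈ -42.00 dB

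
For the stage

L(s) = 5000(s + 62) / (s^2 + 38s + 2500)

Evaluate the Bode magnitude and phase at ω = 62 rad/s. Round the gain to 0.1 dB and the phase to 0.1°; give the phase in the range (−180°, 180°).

44.2 dB, -74.7°

At s = jω = j62:
zero (s+62): 62 + j62 → |·| = √(62²+62²) = √7688 ≈ 87.681, ∠ = arctan(62/62) ≈ 45.00°
quadratic: (j62)² + 38·j62 + 2500 = -1344 + j2356 → |·| ≈ 2712.4, ∠ ≈ 119.70°
|L| = 5000 · 87.681 / 2712.4 ≈ 161.63
Gain = 20 log₁₀(161.63) ≈ 44.17 dB
∠L = 45.00° − 119.70° = -74.70°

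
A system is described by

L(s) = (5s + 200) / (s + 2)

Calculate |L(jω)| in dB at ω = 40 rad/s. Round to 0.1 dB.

17.0 dB

Substitute s = j40:
Numerator: 5(j40) + 200 = 200 + j200
Denominator: (j40) + 2 = 2 + j40
|N| = √(200² + 200²) ≈ 282.84, ∠N ≈ 45.00°
|D| = √(2² + 40²) ≈ 40.05, ∠D ≈ 87.14°
|L| = 282.84 / 40.05 ≈ 7.0622
Gain = 20 log₁₀(7.0622) ≈ 16.98 dB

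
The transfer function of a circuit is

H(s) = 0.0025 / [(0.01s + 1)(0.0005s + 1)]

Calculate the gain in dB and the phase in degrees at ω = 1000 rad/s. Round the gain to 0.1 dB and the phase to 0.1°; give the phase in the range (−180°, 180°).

-73.1 dB, -110.9°

At ω = 1000 rad/s:
pole (1 + j1000·0.01) = 1 + j10 → |·| ≈ 10.05, ∠ ≈ 84.29°
pole (1 + j1000·0.0005) = 1 + j0.5 → |·| ≈ 1.118, ∠ ≈ 26.57°
|H| = 0.0025 · 1 / (10.05 · 1.118) ≈ 0.0002225
Gain = 20 log₁₀(0.0002225) ≈ -73.05 dB
∠H = (0°) − (84.29° + 26.57°) = -110.86°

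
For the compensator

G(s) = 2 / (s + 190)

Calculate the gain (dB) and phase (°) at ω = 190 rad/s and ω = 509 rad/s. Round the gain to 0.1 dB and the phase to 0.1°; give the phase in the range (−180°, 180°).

ω = 190: -42.6 dB, -45.0°; ω = 509: -48.7 dB, -69.5°

Substitute s = j190:
Numerator: 2 = 2 + j0
Denominator: (j190) + 190 = 190 + j190
|N| = √(2² + 0²) ≈ 2, ∠N ≈ 0.00°
|D| = √(190² + 190²) ≈ 268.7, ∠D ≈ 45.00°
|G| = 2 / 268.7 ≈ 0.0074432
Gain = 20 log₁₀(0.0074432) ≈ -42.56 dB
∠G = 0.00° − 45.00° = -45.00°

Substitute s = j509:
Numerator: 2 = 2 + j0
Denominator: (j509) + 190 = 190 + j509
|N| = √(2² + 0²) ≈ 2, ∠N ≈ 0.00°
|D| = √(190² + 509²) ≈ 543.31, ∠D ≈ 69.53°
|G| = 2 / 543.31 ≈ 0.0036811
Gain = 20 log₁₀(0.0036811) ≈ -48.68 dB
∠G = 0.00° − 69.53° = -69.53°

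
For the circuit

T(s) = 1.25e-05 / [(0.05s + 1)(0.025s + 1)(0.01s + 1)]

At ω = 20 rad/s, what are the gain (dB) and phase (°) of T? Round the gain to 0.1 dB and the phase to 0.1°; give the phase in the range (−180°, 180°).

At ω = 20 rad/s:
pole (1 + j20·0.05) = 1 + j1 → |·| ≈ 1.4142, ∠ ≈ 45.00°
pole (1 + j20·0.025) = 1 + j0.5 → |·| ≈ 1.118, ∠ ≈ 26.57°
pole (1 + j20·0.01) = 1 + j0.2 → |·| ≈ 1.0198, ∠ ≈ 11.31°
|T| = 1.25e-05 · 1 / (1.4142 · 1.118 · 1.0198) ≈ 7.7525e-06
Gain = 20 log₁₀(7.7525e-06) ≈ -102.21 dB
∠T = (0°) − (45.00° + 26.57° + 11.31°) = -82.88°

-102.2 dB, -82.9°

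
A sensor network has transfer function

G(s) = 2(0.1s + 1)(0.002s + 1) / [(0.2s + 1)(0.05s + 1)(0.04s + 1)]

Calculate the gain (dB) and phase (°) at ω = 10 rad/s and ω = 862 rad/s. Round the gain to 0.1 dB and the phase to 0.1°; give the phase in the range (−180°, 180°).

ω = 10: 0.4 dB, -65.7°; ω = 862: -57.5 dB, -117.5°

At ω = 10 rad/s:
zero (1 + j10·0.1) = 1 + j1 → |·| ≈ 1.4142, ∠ ≈ 45.00°
zero (1 + j10·0.002) = 1 + j0.02 → |·| ≈ 1.0002, ∠ ≈ 1.15°
pole (1 + j10·0.2) = 1 + j2 → |·| ≈ 2.2361, ∠ ≈ 63.43°
pole (1 + j10·0.05) = 1 + j0.5 → |·| ≈ 1.118, ∠ ≈ 26.57°
pole (1 + j10·0.04) = 1 + j0.4 → |·| ≈ 1.077, ∠ ≈ 21.80°
|G| = 2 · 1.4142 · 1.0002 / (2.2361 · 1.118 · 1.077) ≈ 1.0507
Gain = 20 log₁₀(1.0507) ≈ 0.43 dB
∠G = (45.00° + 1.15°) − (63.43° + 26.57° + 21.80°) = -65.65°

At ω = 862 rad/s:
zero (1 + j862·0.1) = 1 + j86.2 → |·| ≈ 86.206, ∠ ≈ 89.34°
zero (1 + j862·0.002) = 1 + j1.724 → |·| ≈ 1.993, ∠ ≈ 59.88°
pole (1 + j862·0.2) = 1 + j172.4 → |·| ≈ 172.4, ∠ ≈ 89.67°
pole (1 + j862·0.05) = 1 + j43.1 → |·| ≈ 43.112, ∠ ≈ 88.67°
pole (1 + j862·0.04) = 1 + j34.48 → |·| ≈ 34.494, ∠ ≈ 88.34°
|G| = 2 · 86.206 · 1.993 / (172.4 · 43.112 · 34.494) ≈ 0.0013403
Gain = 20 log₁₀(0.0013403) ≈ -57.46 dB
∠G = (89.34° + 59.88°) − (89.67° + 88.67° + 88.34°) = -117.46°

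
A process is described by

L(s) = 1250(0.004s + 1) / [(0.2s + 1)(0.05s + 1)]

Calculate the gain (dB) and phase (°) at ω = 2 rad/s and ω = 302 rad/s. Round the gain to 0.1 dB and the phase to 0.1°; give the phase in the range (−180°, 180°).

ω = 2: 61.3 dB, -27.1°; ω = 302: 6.6 dB, -124.9°

At ω = 2 rad/s:
zero (1 + j2·0.004) = 1 + j0.008 → |·| ≈ 1, ∠ ≈ 0.46°
pole (1 + j2·0.2) = 1 + j0.4 → |·| ≈ 1.077, ∠ ≈ 21.80°
pole (1 + j2·0.05) = 1 + j0.1 → |·| ≈ 1.005, ∠ ≈ 5.71°
|L| = 1250 · 1 / (1.077 · 1.005) ≈ 1154.9
Gain = 20 log₁₀(1154.9) ≈ 61.25 dB
∠L = (0.46°) − (21.80° + 5.71°) = -27.05°

At ω = 302 rad/s:
zero (1 + j302·0.004) = 1 + j1.208 → |·| ≈ 1.5682, ∠ ≈ 50.38°
pole (1 + j302·0.2) = 1 + j60.4 → |·| ≈ 60.408, ∠ ≈ 89.05°
pole (1 + j302·0.05) = 1 + j15.1 → |·| ≈ 15.133, ∠ ≈ 86.21°
|L| = 1250 · 1.5682 / (60.408 · 15.133) ≈ 2.1443
Gain = 20 log₁₀(2.1443) ≈ 6.63 dB
∠L = (50.38°) − (89.05° + 86.21°) = -124.88°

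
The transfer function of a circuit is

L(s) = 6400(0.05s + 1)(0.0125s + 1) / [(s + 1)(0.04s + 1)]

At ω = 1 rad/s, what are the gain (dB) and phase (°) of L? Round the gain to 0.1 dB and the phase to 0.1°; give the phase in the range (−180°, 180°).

73.1 dB, -43.7°

At ω = 1 rad/s:
zero (1 + j1·0.05) = 1 + j0.05 → |·| ≈ 1.0012, ∠ ≈ 2.86°
zero (1 + j1·0.0125) = 1 + j0.0125 → |·| ≈ 1.0001, ∠ ≈ 0.72°
pole (1 + j1·1) = 1 + j1 → |·| ≈ 1.4142, ∠ ≈ 45.00°
pole (1 + j1·0.04) = 1 + j0.04 → |·| ≈ 1.0008, ∠ ≈ 2.29°
|L| = 6400 · 1.0012 · 1.0001 / (1.4142 · 1.0008) ≈ 4527.8
Gain = 20 log₁₀(4527.8) ≈ 73.12 dB
∠L = (2.86° + 0.72°) − (45.00° + 2.29°) = -43.71°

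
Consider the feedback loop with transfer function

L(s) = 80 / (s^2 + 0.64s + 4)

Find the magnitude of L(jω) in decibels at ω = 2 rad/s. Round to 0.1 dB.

35.9 dB

At s = jω = j2:
quadratic: (j2)² + 0.64·j2 + 4 = 0 + j1.28 → |·| ≈ 1.28, ∠ ≈ 90.00°
|L| = 80 / 1.28 ≈ 62.5
Gain = 20 log₁₀(62.5) ≈ 35.92 dB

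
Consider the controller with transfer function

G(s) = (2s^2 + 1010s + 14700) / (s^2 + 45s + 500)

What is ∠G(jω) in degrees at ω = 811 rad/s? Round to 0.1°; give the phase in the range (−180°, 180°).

-29.0°

Substitute s = j811:
Numerator: 2(j811)^2 + 1010(j811) + 14700 = -1300742 + j819110
Denominator: (j811)^2 + 45(j811) + 500 = -657221 + j36495
|N| = √(1300742² + 819110²) ≈ 1.5372e+06, ∠N ≈ 147.80°
|D| = √(657221² + 36495²) ≈ 6.5823e+05, ∠D ≈ 176.82°
∠G = 147.80° − 176.82° = -29.02°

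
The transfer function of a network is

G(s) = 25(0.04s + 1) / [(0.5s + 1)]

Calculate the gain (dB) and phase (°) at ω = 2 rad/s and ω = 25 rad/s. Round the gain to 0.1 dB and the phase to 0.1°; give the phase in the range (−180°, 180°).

At ω = 2 rad/s:
zero (1 + j2·0.04) = 1 + j0.08 → |·| ≈ 1.0032, ∠ ≈ 4.57°
pole (1 + j2·0.5) = 1 + j1 → |·| ≈ 1.4142, ∠ ≈ 45.00°
|G| = 25 · 1.0032 / (1.4142) ≈ 17.734
Gain = 20 log₁₀(17.734) ≈ 24.98 dB
∠G = (4.57°) − (45.00°) = -40.43°

At ω = 25 rad/s:
zero (1 + j25·0.04) = 1 + j1 → |·| ≈ 1.4142, ∠ ≈ 45.00°
pole (1 + j25·0.5) = 1 + j12.5 → |·| ≈ 12.54, ∠ ≈ 85.43°
|G| = 25 · 1.4142 / (12.54) ≈ 2.8194
Gain = 20 log₁₀(2.8194) ≈ 9.00 dB
∠G = (45.00°) − (85.43°) = -40.43°

ω = 2: 25.0 dB, -40.4°; ω = 25: 9.0 dB, -40.4°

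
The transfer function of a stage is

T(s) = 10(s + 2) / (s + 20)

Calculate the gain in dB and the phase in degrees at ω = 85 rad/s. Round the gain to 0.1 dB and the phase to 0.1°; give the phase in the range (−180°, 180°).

At s = jω = j85:
zero (s+2): 2 + j85 → |·| = √(2²+85²) = √7229 ≈ 85.024, ∠ = arctan(85/2) ≈ 88.65°
pole (s+20): 20 + j85 → |·| = √(20²+85²) = √7625 ≈ 87.321, ∠ = arctan(85/20) ≈ 76.76°
|T| = 10 · 85.024 / 87.321 ≈ 9.7369
Gain = 20 log₁₀(9.7369) ≈ 19.77 dB
∠T = 88.65° − 76.76° = 11.89°

19.8 dB, 11.9°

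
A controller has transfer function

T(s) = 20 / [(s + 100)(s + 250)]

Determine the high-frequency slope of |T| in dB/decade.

-40 dB/decade

Each pole contributes −20 dB/decade at high frequency; each zero contributes +20 dB/decade.
Net: 0 zero(s) − 2 pole(s) → -40 dB/decade.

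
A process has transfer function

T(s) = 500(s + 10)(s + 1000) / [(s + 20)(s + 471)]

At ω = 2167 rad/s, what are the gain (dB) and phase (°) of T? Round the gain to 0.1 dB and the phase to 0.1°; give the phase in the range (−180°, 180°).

54.6 dB, -12.2°

At s = jω = j2167:
zero (s+10): 10 + j2167 → |·| = √(10²+2167²) = √4695989 ≈ 2167, ∠ = arctan(2167/10) ≈ 89.74°
zero (s+1000): 1000 + j2167 → |·| = √(1000²+2167²) = √5695889 ≈ 2386.6, ∠ = arctan(2167/1000) ≈ 65.23°
pole (s+20): 20 + j2167 → |·| = √(20²+2167²) = √4696289 ≈ 2167.1, ∠ = arctan(2167/20) ≈ 89.47°
pole (s+471): 471 + j2167 → |·| = √(471²+2167²) = √4917730 ≈ 2217.6, ∠ = arctan(2167/471) ≈ 77.74°
|T| = 500 · 5.1718e+06 / 4.8058e+06 ≈ 538.08
Gain = 20 log₁₀(538.08) ≈ 54.62 dB
∠T = 154.97° − 167.21° = -12.24°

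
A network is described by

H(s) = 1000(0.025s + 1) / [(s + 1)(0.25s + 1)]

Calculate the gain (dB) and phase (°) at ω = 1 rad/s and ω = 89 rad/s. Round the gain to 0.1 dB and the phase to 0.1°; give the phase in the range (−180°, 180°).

ω = 1: 56.7 dB, -57.6°; ω = 89: 1.8 dB, -111.0°

At ω = 1 rad/s:
zero (1 + j1·0.025) = 1 + j0.025 → |·| ≈ 1.0003, ∠ ≈ 1.43°
pole (1 + j1·1) = 1 + j1 → |·| ≈ 1.4142, ∠ ≈ 45.00°
pole (1 + j1·0.25) = 1 + j0.25 → |·| ≈ 1.0308, ∠ ≈ 14.04°
|H| = 1000 · 1.0003 / (1.4142 · 1.0308) ≈ 686.19
Gain = 20 log₁₀(686.19) ≈ 56.73 dB
∠H = (1.43°) − (45.00° + 14.04°) = -57.61°

At ω = 89 rad/s:
zero (1 + j89·0.025) = 1 + j2.225 → |·| ≈ 2.4394, ∠ ≈ 65.80°
pole (1 + j89·1) = 1 + j89 → |·| ≈ 89.006, ∠ ≈ 89.36°
pole (1 + j89·0.25) = 1 + j22.25 → |·| ≈ 22.272, ∠ ≈ 87.43°
|H| = 1000 · 2.4394 / (89.006 · 22.272) ≈ 1.2306
Gain = 20 log₁₀(1.2306) ≈ 1.80 dB
∠H = (65.80°) − (89.36° + 87.43°) = -110.99°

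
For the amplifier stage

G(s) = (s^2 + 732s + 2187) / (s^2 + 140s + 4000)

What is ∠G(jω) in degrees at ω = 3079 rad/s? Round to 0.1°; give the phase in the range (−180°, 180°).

Substitute s = j3079:
Numerator: (j3079)^2 + 732(j3079) + 2187 = -9478054 + j2253828
Denominator: (j3079)^2 + 140(j3079) + 4000 = -9476241 + j431060
|N| = √(9478054² + 2253828²) ≈ 9.7423e+06, ∠N ≈ 166.62°
|D| = √(9476241² + 431060²) ≈ 9.486e+06, ∠D ≈ 177.40°
∠G = 166.62° − 177.40° = -10.78°

-10.8°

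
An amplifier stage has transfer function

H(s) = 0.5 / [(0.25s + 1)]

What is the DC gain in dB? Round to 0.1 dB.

H(0) = 0.5 · 1 / 1 = 0.5
20 log₁₀(0.5) ≈ -6.02 dB

-6.0 dB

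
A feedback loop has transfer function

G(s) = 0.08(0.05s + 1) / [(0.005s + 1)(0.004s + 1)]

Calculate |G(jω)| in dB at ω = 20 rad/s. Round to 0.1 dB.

At ω = 20 rad/s:
zero (1 + j20·0.05) = 1 + j1 → |·| ≈ 1.4142, ∠ ≈ 45.00°
pole (1 + j20·0.005) = 1 + j0.1 → |·| ≈ 1.005, ∠ ≈ 5.71°
pole (1 + j20·0.004) = 1 + j0.08 → |·| ≈ 1.0032, ∠ ≈ 4.57°
|G| = 0.08 · 1.4142 / (1.005 · 1.0032) ≈ 0.11221
Gain = 20 log₁₀(0.11221) ≈ -19.00 dB

-19.0 dB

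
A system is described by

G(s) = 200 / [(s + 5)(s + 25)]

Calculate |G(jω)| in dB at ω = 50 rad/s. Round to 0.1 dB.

-23.0 dB

At s = jω = j50:
pole (s+5): 5 + j50 → |·| = √(5²+50²) = √2525 ≈ 50.249, ∠ = arctan(50/5) ≈ 84.29°
pole (s+25): 25 + j50 → |·| = √(25²+50²) = √3125 ≈ 55.902, ∠ = arctan(50/25) ≈ 63.43°
|G| = 200 / 2809 ≈ 0.0712
Gain = 20 log₁₀(0.0712) ≈ -22.95 dB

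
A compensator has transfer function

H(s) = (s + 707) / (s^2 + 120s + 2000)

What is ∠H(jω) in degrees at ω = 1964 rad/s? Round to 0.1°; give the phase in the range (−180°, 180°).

Substitute s = j1964:
Numerator: (j1964) + 707 = 707 + j1964
Denominator: (j1964)^2 + 120(j1964) + 2000 = -3855296 + j235680
|N| = √(707² + 1964²) ≈ 2087.4, ∠N ≈ 70.20°
|D| = √(3855296² + 235680²) ≈ 3.8625e+06, ∠D ≈ 176.50°
∠H = 70.20° − 176.50° = -106.30°

-106.3°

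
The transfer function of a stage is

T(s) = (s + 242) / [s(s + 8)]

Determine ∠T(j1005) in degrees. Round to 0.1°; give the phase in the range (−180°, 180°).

-103.1°

At s = jω = j1005:
zero (s+242): 242 + j1005 → |·| = √(242²+1005²) = √1068589 ≈ 1033.7, ∠ = arctan(1005/242) ≈ 76.46°
pole (s+8): 8 + j1005 → |·| = √(8²+1005²) = √1010089 ≈ 1005, ∠ = arctan(1005/8) ≈ 89.54°
pole at origin: |s| = 1005, ∠ = 90.00° (in denominator)
∠T = 76.46° − 179.54° = -103.08°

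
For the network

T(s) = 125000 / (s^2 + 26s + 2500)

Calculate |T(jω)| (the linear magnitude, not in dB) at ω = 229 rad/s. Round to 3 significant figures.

At s = jω = j229:
quadratic: (j229)² + 26·j229 + 2500 = -49941 + j5954 → |·| ≈ 50295, ∠ ≈ 173.20°
|T| = 125000 / 50295 ≈ 2.4853

2.49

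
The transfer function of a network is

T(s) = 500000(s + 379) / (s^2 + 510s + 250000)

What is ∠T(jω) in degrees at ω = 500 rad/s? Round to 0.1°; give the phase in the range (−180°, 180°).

-37.2°

At s = jω = j500:
zero (s+379): 379 + j500 → |·| = √(379²+500²) = √393641 ≈ 627.41, ∠ = arctan(500/379) ≈ 52.84°
quadratic: (j500)² + 510·j500 + 250000 = 0 + j255000 → |·| ≈ 2.55e+05, ∠ ≈ 90.00°
∠T = 52.84° − 90.00° = -37.16°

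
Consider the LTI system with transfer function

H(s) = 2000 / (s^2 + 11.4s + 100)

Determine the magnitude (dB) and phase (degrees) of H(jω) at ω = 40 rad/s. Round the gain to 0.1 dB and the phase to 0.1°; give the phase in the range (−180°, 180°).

At s = jω = j40:
quadratic: (j40)² + 11.4·j40 + 100 = -1500 + j456 → |·| ≈ 1567.8, ∠ ≈ 163.09°
|H| = 2000 / 1567.8 ≈ 1.2757
Gain = 20 log₁₀(1.2757) ≈ 2.11 dB
∠H = 0.00° − 163.09° = -163.09°

2.1 dB, -163.1°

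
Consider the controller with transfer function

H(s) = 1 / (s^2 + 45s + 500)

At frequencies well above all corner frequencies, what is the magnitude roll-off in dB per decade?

-40 dB/decade

Each pole contributes −20 dB/decade at high frequency; each zero contributes +20 dB/decade.
Net: 0 zero(s) − 2 pole(s) → -40 dB/decade.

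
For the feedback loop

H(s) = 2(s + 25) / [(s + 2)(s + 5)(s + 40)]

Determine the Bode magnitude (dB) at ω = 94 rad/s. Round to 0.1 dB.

At s = jω = j94:
zero (s+25): 25 + j94 → |·| = √(25²+94²) = √9461 ≈ 97.268, ∠ = arctan(94/25) ≈ 75.11°
pole (s+2): 2 + j94 → |·| = √(2²+94²) = √8840 ≈ 94.021, ∠ = arctan(94/2) ≈ 88.78°
pole (s+5): 5 + j94 → |·| = √(5²+94²) = √8861 ≈ 94.133, ∠ = arctan(94/5) ≈ 86.96°
pole (s+40): 40 + j94 → |·| = √(40²+94²) = √10436 ≈ 102.16, ∠ = arctan(94/40) ≈ 66.95°
|H| = 2 · 97.268 / 9.0416e+05 ≈ 0.00021516
Gain = 20 log₁₀(0.00021516) ≈ -73.34 dB

-73.3 dB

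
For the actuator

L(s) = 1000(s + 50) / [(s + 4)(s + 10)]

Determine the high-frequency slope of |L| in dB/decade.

Each pole contributes −20 dB/decade at high frequency; each zero contributes +20 dB/decade.
Net: 1 zero(s) − 2 pole(s) → -20 dB/decade.

-20 dB/decade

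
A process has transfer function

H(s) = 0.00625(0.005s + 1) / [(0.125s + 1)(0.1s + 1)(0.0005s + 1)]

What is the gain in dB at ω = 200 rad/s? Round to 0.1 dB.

-95.1 dB

At ω = 200 rad/s:
zero (1 + j200·0.005) = 1 + j1 → |·| ≈ 1.4142, ∠ ≈ 45.00°
pole (1 + j200·0.125) = 1 + j25 → |·| ≈ 25.02, ∠ ≈ 87.71°
pole (1 + j200·0.1) = 1 + j20 → |·| ≈ 20.025, ∠ ≈ 87.14°
pole (1 + j200·0.0005) = 1 + j0.1 → |·| ≈ 1.005, ∠ ≈ 5.71°
|H| = 0.00625 · 1.4142 / (25.02 · 20.025 · 1.005) ≈ 1.7554e-05
Gain = 20 log₁₀(1.7554e-05) ≈ -95.11 dB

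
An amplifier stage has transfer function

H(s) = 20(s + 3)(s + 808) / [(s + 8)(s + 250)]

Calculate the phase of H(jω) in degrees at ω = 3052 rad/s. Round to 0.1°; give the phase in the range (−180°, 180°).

-10.1°

At s = jω = j3052:
zero (s+3): 3 + j3052 → |·| = √(3²+3052²) = √9314713 ≈ 3052, ∠ = arctan(3052/3) ≈ 89.94°
zero (s+808): 808 + j3052 → |·| = √(808²+3052²) = √9967568 ≈ 3157.1, ∠ = arctan(3052/808) ≈ 75.17°
pole (s+8): 8 + j3052 → |·| = √(8²+3052²) = √9314768 ≈ 3052, ∠ = arctan(3052/8) ≈ 89.85°
pole (s+250): 250 + j3052 → |·| = √(250²+3052²) = √9377204 ≈ 3062.2, ∠ = arctan(3052/250) ≈ 85.32°
∠H = 165.11° − 175.17° = -10.06°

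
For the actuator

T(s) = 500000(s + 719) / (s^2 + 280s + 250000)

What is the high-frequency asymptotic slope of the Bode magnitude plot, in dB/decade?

Each pole contributes −20 dB/decade at high frequency; each zero contributes +20 dB/decade.
Net: 1 zero(s) − 2 pole(s) → -20 dB/decade.

-20 dB/decade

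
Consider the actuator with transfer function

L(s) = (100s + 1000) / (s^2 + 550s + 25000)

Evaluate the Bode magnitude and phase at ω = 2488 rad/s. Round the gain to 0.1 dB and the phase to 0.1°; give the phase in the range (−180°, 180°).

-28.1 dB, -77.7°

Substitute s = j2488:
Numerator: 100(j2488) + 1000 = 1000 + j248800
Denominator: (j2488)^2 + 550(j2488) + 25000 = -6165144 + j1368400
|N| = √(1000² + 248800²) ≈ 2.488e+05, ∠N ≈ 89.77°
|D| = √(6165144² + 1368400²) ≈ 6.3152e+06, ∠D ≈ 167.49°
|L| = 2.488e+05 / 6.3152e+06 ≈ 0.039397
Gain = 20 log₁₀(0.039397) ≈ -28.09 dB
∠L = 89.77° − 167.49° = -77.72°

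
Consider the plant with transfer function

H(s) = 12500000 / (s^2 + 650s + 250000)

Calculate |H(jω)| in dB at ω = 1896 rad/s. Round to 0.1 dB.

At s = jω = j1896:
quadratic: (j1896)² + 650·j1896 + 250000 = -3344816 + j1232400 → |·| ≈ 3.5646e+06, ∠ ≈ 159.77°
|H| = 12500000 / 3.5646e+06 ≈ 3.5067
Gain = 20 log₁₀(3.5067) ≈ 10.90 dB

10.9 dB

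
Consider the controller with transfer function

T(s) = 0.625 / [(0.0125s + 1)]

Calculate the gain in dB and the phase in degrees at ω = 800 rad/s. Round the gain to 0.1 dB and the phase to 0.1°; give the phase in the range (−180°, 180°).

-24.1 dB, -84.3°

At ω = 800 rad/s:
pole (1 + j800·0.0125) = 1 + j10 → |·| ≈ 10.05, ∠ ≈ 84.29°
|T| = 0.625 · 1 / (10.05) ≈ 0.062189
Gain = 20 log₁₀(0.062189) ≈ -24.13 dB
∠T = (0°) − (84.29°) = -84.29°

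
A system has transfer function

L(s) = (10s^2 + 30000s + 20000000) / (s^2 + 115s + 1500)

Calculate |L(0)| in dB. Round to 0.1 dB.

L(0) = 20000000 / 1500 ≈ 13333
20 log₁₀(13333) ≈ 82.50 dB

82.5 dB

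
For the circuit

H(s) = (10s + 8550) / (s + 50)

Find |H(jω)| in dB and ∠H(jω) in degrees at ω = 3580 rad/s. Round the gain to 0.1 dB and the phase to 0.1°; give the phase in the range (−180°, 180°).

Substitute s = j3580:
Numerator: 10(j3580) + 8550 = 8550 + j35800
Denominator: (j3580) + 50 = 50 + j3580
|N| = √(8550² + 35800²) ≈ 36807, ∠N ≈ 76.57°
|D| = √(50² + 3580²) ≈ 3580.3, ∠D ≈ 89.20°
|H| = 36807 / 3580.3 ≈ 10.28
Gain = 20 log₁₀(10.28) ≈ 20.24 dB
∠H = 76.57° − 89.20° = -12.63°

20.2 dB, -12.6°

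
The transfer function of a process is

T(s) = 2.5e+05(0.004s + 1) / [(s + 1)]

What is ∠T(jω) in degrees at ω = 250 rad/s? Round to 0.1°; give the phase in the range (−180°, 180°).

-44.8°

At ω = 250 rad/s:
zero (1 + j250·0.004) = 1 + j1 → |·| ≈ 1.4142, ∠ ≈ 45.00°
pole (1 + j250·1) = 1 + j250 → |·| ≈ 250, ∠ ≈ 89.77°
∠T = (45.00°) − (89.77°) = -44.77°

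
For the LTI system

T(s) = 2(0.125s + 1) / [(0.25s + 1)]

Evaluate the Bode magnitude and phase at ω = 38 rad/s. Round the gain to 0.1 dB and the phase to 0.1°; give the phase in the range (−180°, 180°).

0.1 dB, -5.9°

At ω = 38 rad/s:
zero (1 + j38·0.125) = 1 + j4.75 → |·| ≈ 4.8541, ∠ ≈ 78.11°
pole (1 + j38·0.25) = 1 + j9.5 → |·| ≈ 9.5525, ∠ ≈ 83.99°
|T| = 2 · 4.8541 / (9.5525) ≈ 1.0163
Gain = 20 log₁₀(1.0163) ≈ 0.14 dB
∠T = (78.11°) − (83.99°) = -5.88°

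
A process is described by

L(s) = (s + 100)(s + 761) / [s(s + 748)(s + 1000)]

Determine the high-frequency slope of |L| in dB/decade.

-20 dB/decade

Each pole contributes −20 dB/decade at high frequency; each zero contributes +20 dB/decade.
Net: 2 zero(s) − 3 pole(s) → -20 dB/decade.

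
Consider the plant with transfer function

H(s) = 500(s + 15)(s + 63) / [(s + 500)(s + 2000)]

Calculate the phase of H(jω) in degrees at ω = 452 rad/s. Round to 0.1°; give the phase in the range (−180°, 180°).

115.3°

At s = jω = j452:
zero (s+15): 15 + j452 → |·| = √(15²+452²) = √204529 ≈ 452.25, ∠ = arctan(452/15) ≈ 88.10°
zero (s+63): 63 + j452 → |·| = √(63²+452²) = √208273 ≈ 456.37, ∠ = arctan(452/63) ≈ 82.07°
pole (s+500): 500 + j452 → |·| = √(500²+452²) = √454304 ≈ 674.02, ∠ = arctan(452/500) ≈ 42.11°
pole (s+2000): 2000 + j452 → |·| = √(2000²+452²) = √4204304 ≈ 2050.4, ∠ = arctan(452/2000) ≈ 12.73°
∠H = 170.17° − 54.84° = 115.33°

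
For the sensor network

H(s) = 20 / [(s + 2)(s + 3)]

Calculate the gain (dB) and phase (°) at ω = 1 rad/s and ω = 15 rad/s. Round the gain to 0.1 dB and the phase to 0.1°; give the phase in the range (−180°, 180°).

ω = 1: 9.0 dB, -45.0°; ω = 15: -21.3 dB, -161.1°

At s = jω = j1:
pole (s+2): 2 + j1 → |·| = √(2²+1²) = √5 ≈ 2.2361, ∠ = arctan(1/2) ≈ 26.57°
pole (s+3): 3 + j1 → |·| = √(3²+1²) = √10 ≈ 3.1623, ∠ = arctan(1/3) ≈ 18.43°
|H| = 20 / 7.0712 ≈ 2.8284
Gain = 20 log₁₀(2.8284) ≈ 9.03 dB
∠H = 0.00° − 45.00° = -45.00°

At s = jω = j15:
pole (s+2): 2 + j15 → |·| = √(2²+15²) = √229 ≈ 15.133, ∠ = arctan(15/2) ≈ 82.41°
pole (s+3): 3 + j15 → |·| = √(3²+15²) = √234 ≈ 15.297, ∠ = arctan(15/3) ≈ 78.69°
|H| = 20 / 231.49 ≈ 0.086397
Gain = 20 log₁₀(0.086397) ≈ -21.27 dB
∠H = 0.00° − 161.10° = -161.10°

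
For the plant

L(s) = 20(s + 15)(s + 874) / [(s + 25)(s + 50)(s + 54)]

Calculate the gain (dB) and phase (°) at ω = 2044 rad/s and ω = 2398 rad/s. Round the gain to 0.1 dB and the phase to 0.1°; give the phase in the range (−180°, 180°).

ω = 2044: -39.5 dB, -110.0°; ω = 2398: -41.0 dB, -107.3°

At s = jω = j2044:
zero (s+15): 15 + j2044 → |·| = √(15²+2044²) = √4178161 ≈ 2044.1, ∠ = arctan(2044/15) ≈ 89.58°
zero (s+874): 874 + j2044 → |·| = √(874²+2044²) = √4941812 ≈ 2223, ∠ = arctan(2044/874) ≈ 66.85°
pole (s+25): 25 + j2044 → |·| = √(25²+2044²) = √4178561 ≈ 2044.2, ∠ = arctan(2044/25) ≈ 89.30°
pole (s+50): 50 + j2044 → |·| = √(50²+2044²) = √4180436 ≈ 2044.6, ∠ = arctan(2044/50) ≈ 88.60°
pole (s+54): 54 + j2044 → |·| = √(54²+2044²) = √4180852 ≈ 2044.7, ∠ = arctan(2044/54) ≈ 88.49°
|L| = 20 · 4.544e+06 / 8.546e+09 ≈ 0.010634
Gain = 20 log₁₀(0.010634) ≈ -39.47 dB
∠L = 156.43° − 266.39° = -109.96°

At s = jω = j2398:
zero (s+15): 15 + j2398 → |·| = √(15²+2398²) = √5750629 ≈ 2398, ∠ = arctan(2398/15) ≈ 89.64°
zero (s+874): 874 + j2398 → |·| = √(874²+2398²) = √6514280 ≈ 2552.3, ∠ = arctan(2398/874) ≈ 69.97°
pole (s+25): 25 + j2398 → |·| = √(25²+2398²) = √5751029 ≈ 2398.1, ∠ = arctan(2398/25) ≈ 89.40°
pole (s+50): 50 + j2398 → |·| = √(50²+2398²) = √5752904 ≈ 2398.5, ∠ = arctan(2398/50) ≈ 88.81°
pole (s+54): 54 + j2398 → |·| = √(54²+2398²) = √5753320 ≈ 2398.6, ∠ = arctan(2398/54) ≈ 88.71°
|L| = 20 · 6.1204e+06 / 1.3796e+10 ≈ 0.0088727
Gain = 20 log₁₀(0.0088727) ≈ -41.04 dB
∠L = 159.61° − 266.92° = -107.31°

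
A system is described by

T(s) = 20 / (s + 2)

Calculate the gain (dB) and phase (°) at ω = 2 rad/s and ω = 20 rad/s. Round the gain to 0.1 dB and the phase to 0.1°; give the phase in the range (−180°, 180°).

At s = jω = j2:
pole (s+2): 2 + j2 → |·| = √(2²+2²) = √8 ≈ 2.8284, ∠ = arctan(2/2) ≈ 45.00°
|T| = 20 / 2.8284 ≈ 7.0711
Gain = 20 log₁₀(7.0711) ≈ 16.99 dB
∠T = 0.00° − 45.00° = -45.00°

At s = jω = j20:
pole (s+2): 2 + j20 → |·| = √(2²+20²) = √404 ≈ 20.1, ∠ = arctan(20/2) ≈ 84.29°
|T| = 20 / 20.1 ≈ 0.99502
Gain = 20 log₁₀(0.99502) ≈ -0.04 dB
∠T = 0.00° − 84.29° = -84.29°

ω = 2: 17.0 dB, -45.0°; ω = 20: -0.0 dB, -84.3°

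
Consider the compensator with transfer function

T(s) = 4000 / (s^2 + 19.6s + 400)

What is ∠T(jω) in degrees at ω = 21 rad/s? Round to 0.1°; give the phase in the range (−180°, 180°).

At s = jω = j21:
quadratic: (j21)² + 19.6·j21 + 400 = -41 + j411.6 → |·| ≈ 413.64, ∠ ≈ 95.69°
∠T = 0.00° − 95.69° = -95.69°

-95.7°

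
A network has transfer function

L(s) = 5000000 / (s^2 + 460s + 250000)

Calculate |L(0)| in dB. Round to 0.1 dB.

26.0 dB

L(0) = 5000000 / 250000 = 20
20 log₁₀(20) ≈ 26.02 dB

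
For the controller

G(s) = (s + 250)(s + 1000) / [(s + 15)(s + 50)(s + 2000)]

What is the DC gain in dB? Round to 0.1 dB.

-15.6 dB

G(0) = 1·250·1000 / (15·50·2000) ≈ 0.16667
20 log₁₀(0.16667) ≈ -15.56 dB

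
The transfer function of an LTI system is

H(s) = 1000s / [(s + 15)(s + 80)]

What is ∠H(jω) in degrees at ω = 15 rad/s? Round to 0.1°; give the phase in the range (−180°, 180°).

34.4°

At s = jω = j15:
zero at origin: s = j15 → |·| = 15, ∠ = 90.00°
pole (s+15): 15 + j15 → |·| = √(15²+15²) = √450 ≈ 21.213, ∠ = arctan(15/15) ≈ 45.00°
pole (s+80): 80 + j15 → |·| = √(80²+15²) = √6625 ≈ 81.394, ∠ = arctan(15/80) ≈ 10.62°
∠H = 90.00° − 55.62° = 34.38°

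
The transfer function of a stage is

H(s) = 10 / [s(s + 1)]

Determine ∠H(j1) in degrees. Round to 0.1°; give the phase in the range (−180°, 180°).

-135.0°

At s = jω = j1:
pole (s+1): 1 + j1 → |·| = √(1²+1²) = √2 ≈ 1.4142, ∠ = arctan(1/1) ≈ 45.00°
pole at origin: |s| = 1, ∠ = 90.00° (in denominator)
∠H = 0.00° − 135.00° = -135.00°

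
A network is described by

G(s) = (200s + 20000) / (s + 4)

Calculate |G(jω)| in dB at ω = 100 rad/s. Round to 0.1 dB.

49.0 dB

Substitute s = j100:
Numerator: 200(j100) + 20000 = 20000 + j20000
Denominator: (j100) + 4 = 4 + j100
|N| = √(20000² + 20000²) ≈ 28284, ∠N ≈ 45.00°
|D| = √(4² + 100²) ≈ 100.08, ∠D ≈ 87.71°
|G| = 28284 / 100.08 ≈ 282.61
Gain = 20 log₁₀(282.61) ≈ 49.02 dB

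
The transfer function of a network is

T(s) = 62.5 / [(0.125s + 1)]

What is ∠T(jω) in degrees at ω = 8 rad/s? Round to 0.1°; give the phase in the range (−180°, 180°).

At ω = 8 rad/s:
pole (1 + j8·0.125) = 1 + j1 → |·| ≈ 1.4142, ∠ ≈ 45.00°
∠T = (0°) − (45.00°) = -45.00°

-45.0°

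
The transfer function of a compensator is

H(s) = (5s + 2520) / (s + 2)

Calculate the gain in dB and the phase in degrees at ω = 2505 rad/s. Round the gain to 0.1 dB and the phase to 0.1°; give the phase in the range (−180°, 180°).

14.2 dB, -11.3°

Substitute s = j2505:
Numerator: 5(j2505) + 2520 = 2520 + j12525
Denominator: (j2505) + 2 = 2 + j2505
|N| = √(2520² + 12525²) ≈ 12776, ∠N ≈ 78.62°
|D| = √(2² + 2505²) ≈ 2505, ∠D ≈ 89.95°
|H| = 12776 / 2505 ≈ 5.1002
Gain = 20 log₁₀(5.1002) ≈ 14.15 dB
∠H = 78.62° − 89.95° = -11.33°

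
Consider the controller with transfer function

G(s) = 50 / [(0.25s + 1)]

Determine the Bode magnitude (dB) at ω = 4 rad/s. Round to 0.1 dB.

31.0 dB

At ω = 4 rad/s:
pole (1 + j4·0.25) = 1 + j1 → |·| ≈ 1.4142, ∠ ≈ 45.00°
|G| = 50 · 1 / (1.4142) ≈ 35.356
Gain = 20 log₁₀(35.356) ≈ 30.97 dB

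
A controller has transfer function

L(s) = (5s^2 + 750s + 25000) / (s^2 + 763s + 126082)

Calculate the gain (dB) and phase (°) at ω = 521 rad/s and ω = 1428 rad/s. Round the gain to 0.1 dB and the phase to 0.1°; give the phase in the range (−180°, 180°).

ω = 521: 10.3 dB, 53.6°; ω = 1428: 13.3 dB, 23.7°

Substitute s = j521:
Numerator: 5(j521)^2 + 750(j521) + 25000 = -1332205 + j390750
Denominator: (j521)^2 + 763(j521) + 126082 = -145359 + j397523
|N| = √(1332205² + 390750²) ≈ 1.3883e+06, ∠N ≈ 163.65°
|D| = √(145359² + 397523²) ≈ 4.2327e+05, ∠D ≈ 110.09°
|L| = 1.3883e+06 / 4.2327e+05 ≈ 3.2799
Gain = 20 log₁₀(3.2799) ≈ 10.32 dB
∠L = 163.65° − 110.09° = 53.56°

Substitute s = j1428:
Numerator: 5(j1428)^2 + 750(j1428) + 25000 = -10170920 + j1071000
Denominator: (j1428)^2 + 763(j1428) + 126082 = -1913102 + j1089564
|N| = √(10170920² + 1071000²) ≈ 1.0227e+07, ∠N ≈ 173.99°
|D| = √(1913102² + 1089564²) ≈ 2.2016e+06, ∠D ≈ 150.34°
|L| = 1.0227e+07 / 2.2016e+06 ≈ 4.6453
Gain = 20 log₁₀(4.6453) ≈ 13.34 dB
∠L = 173.99° − 150.34° = 23.65°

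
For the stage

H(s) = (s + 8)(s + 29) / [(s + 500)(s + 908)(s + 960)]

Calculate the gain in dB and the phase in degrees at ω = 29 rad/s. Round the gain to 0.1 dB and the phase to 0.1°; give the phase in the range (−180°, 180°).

At s = jω = j29:
zero (s+8): 8 + j29 → |·| = √(8²+29²) = √905 ≈ 30.083, ∠ = arctan(29/8) ≈ 74.58°
zero (s+29): 29 + j29 → |·| = √(29²+29²) = √1682 ≈ 41.012, ∠ = arctan(29/29) ≈ 45.00°
pole (s+500): 500 + j29 → |·| = √(500²+29²) = √250841 ≈ 500.84, ∠ = arctan(29/500) ≈ 3.32°
pole (s+908): 908 + j29 → |·| = √(908²+29²) = √825305 ≈ 908.46, ∠ = arctan(29/908) ≈ 1.83°
pole (s+960): 960 + j29 → |·| = √(960²+29²) = √922441 ≈ 960.44, ∠ = arctan(29/960) ≈ 1.73°
|H| = 1 · 1233.8 / 4.3699e+08 ≈ 2.8234e-06
Gain = 20 log₁₀(2.8234e-06) ≈ -110.98 dB
∠H = 119.58° − 6.88° = 112.70°

-111.0 dB, 112.7°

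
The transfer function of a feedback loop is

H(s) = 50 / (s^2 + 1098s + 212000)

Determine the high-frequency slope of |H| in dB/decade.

-40 dB/decade

Each pole contributes −20 dB/decade at high frequency; each zero contributes +20 dB/decade.
Net: 0 zero(s) − 2 pole(s) → -40 dB/decade.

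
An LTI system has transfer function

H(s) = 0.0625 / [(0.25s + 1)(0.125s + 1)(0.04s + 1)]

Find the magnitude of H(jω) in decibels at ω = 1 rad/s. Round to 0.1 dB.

-24.4 dB

At ω = 1 rad/s:
pole (1 + j1·0.25) = 1 + j0.25 → |·| ≈ 1.0308, ∠ ≈ 14.04°
pole (1 + j1·0.125) = 1 + j0.125 → |·| ≈ 1.0078, ∠ ≈ 7.13°
pole (1 + j1·0.04) = 1 + j0.04 → |·| ≈ 1.0008, ∠ ≈ 2.29°
|H| = 0.0625 · 1 / (1.0308 · 1.0078 · 1.0008) ≈ 0.060115
Gain = 20 log₁₀(0.060115) ≈ -24.42 dB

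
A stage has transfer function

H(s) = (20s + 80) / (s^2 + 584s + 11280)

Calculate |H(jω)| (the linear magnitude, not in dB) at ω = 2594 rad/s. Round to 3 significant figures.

0.00753

Substitute s = j2594:
Numerator: 20(j2594) + 80 = 80 + j51880
Denominator: (j2594)^2 + 584(j2594) + 11280 = -6717556 + j1514896
|N| = √(80² + 51880²) ≈ 51880, ∠N ≈ 89.91°
|D| = √(6717556² + 1514896²) ≈ 6.8863e+06, ∠D ≈ 167.29°
|H| = 51880 / 6.8863e+06 ≈ 0.0075338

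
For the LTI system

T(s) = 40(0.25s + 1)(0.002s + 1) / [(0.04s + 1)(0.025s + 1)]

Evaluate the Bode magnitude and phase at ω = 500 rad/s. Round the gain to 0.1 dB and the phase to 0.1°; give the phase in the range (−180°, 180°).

At ω = 500 rad/s:
zero (1 + j500·0.25) = 1 + j125 → |·| ≈ 125, ∠ ≈ 89.54°
zero (1 + j500·0.002) = 1 + j1 → |·| ≈ 1.4142, ∠ ≈ 45.00°
pole (1 + j500·0.04) = 1 + j20 → |·| ≈ 20.025, ∠ ≈ 87.14°
pole (1 + j500·0.025) = 1 + j12.5 → |·| ≈ 12.54, ∠ ≈ 85.43°
|T| = 40 · 125 · 1.4142 / (20.025 · 12.54) ≈ 28.159
Gain = 20 log₁₀(28.159) ≈ 28.99 dB
∠T = (89.54° + 45.00°) − (87.14° + 85.43°) = -38.03°

29.0 dB, -38.0°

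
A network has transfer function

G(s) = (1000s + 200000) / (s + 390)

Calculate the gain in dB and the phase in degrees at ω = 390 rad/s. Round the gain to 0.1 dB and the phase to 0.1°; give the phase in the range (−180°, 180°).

58.0 dB, 17.9°

Substitute s = j390:
Numerator: 1000(j390) + 200000 = 200000 + j390000
Denominator: (j390) + 390 = 390 + j390
|N| = √(200000² + 390000²) ≈ 4.3829e+05, ∠N ≈ 62.85°
|D| = √(390² + 390²) ≈ 551.54, ∠D ≈ 45.00°
|G| = 4.3829e+05 / 551.54 ≈ 794.67
Gain = 20 log₁₀(794.67) ≈ 58.00 dB
∠G = 62.85° − 45.00° = 17.85°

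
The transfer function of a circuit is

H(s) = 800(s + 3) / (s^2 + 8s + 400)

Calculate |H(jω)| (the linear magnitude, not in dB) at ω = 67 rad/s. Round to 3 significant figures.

13.0

At s = jω = j67:
zero (s+3): 3 + j67 → |·| = √(3²+67²) = √4498 ≈ 67.067, ∠ = arctan(67/3) ≈ 87.44°
quadratic: (j67)² + 8·j67 + 400 = -4089 + j536 → |·| ≈ 4124, ∠ ≈ 172.53°
|H| = 800 · 67.067 / 4124 ≈ 13.01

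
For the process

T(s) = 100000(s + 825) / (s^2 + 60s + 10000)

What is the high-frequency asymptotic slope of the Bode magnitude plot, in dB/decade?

Each pole contributes −20 dB/decade at high frequency; each zero contributes +20 dB/decade.
Net: 1 zero(s) − 2 pole(s) → -20 dB/decade.

-20 dB/decade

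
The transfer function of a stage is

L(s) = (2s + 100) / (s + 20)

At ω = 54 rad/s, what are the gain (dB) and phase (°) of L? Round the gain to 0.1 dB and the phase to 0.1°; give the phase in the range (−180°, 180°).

8.2 dB, -22.5°

Substitute s = j54:
Numerator: 2(j54) + 100 = 100 + j108
Denominator: (j54) + 20 = 20 + j54
|N| = √(100² + 108²) ≈ 147.19, ∠N ≈ 47.20°
|D| = √(20² + 54²) ≈ 57.585, ∠D ≈ 69.68°
|L| = 147.19 / 57.585 ≈ 2.556
Gain = 20 log₁₀(2.556) ≈ 8.15 dB
∠L = 47.20° − 69.68° = -22.48°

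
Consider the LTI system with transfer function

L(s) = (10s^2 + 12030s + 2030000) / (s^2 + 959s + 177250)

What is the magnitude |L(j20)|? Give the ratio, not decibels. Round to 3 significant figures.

Substitute s = j20:
Numerator: 10(j20)^2 + 12030(j20) + 2030000 = 2026000 + j240600
Denominator: (j20)^2 + 959(j20) + 177250 = 176850 + j19180
|N| = √(2026000² + 240600²) ≈ 2.0402e+06, ∠N ≈ 6.77°
|D| = √(176850² + 19180²) ≈ 1.7789e+05, ∠D ≈ 6.19°
|L| = 2.0402e+06 / 1.7789e+05 ≈ 11.469

11.5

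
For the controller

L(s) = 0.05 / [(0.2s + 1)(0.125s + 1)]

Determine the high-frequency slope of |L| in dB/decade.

-40 dB/decade

Each pole contributes −20 dB/decade at high frequency; each zero contributes +20 dB/decade.
Net: 0 zero(s) − 2 pole(s) → -40 dB/decade.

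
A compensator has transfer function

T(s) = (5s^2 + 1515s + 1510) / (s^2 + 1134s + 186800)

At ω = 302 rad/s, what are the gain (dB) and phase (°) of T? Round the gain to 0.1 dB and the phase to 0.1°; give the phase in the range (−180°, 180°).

5.2 dB, 60.4°

Substitute s = j302:
Numerator: 5(j302)^2 + 1515(j302) + 1510 = -454510 + j457530
Denominator: (j302)^2 + 1134(j302) + 186800 = 95596 + j342468
|N| = √(454510² + 457530²) ≈ 6.4491e+05, ∠N ≈ 134.81°
|D| = √(95596² + 342468²) ≈ 3.5556e+05, ∠D ≈ 74.40°
|T| = 6.4491e+05 / 3.5556e+05 ≈ 1.8138
Gain = 20 log₁₀(1.8138) ≈ 5.17 dB
∠T = 134.81° − 74.40° = 60.41°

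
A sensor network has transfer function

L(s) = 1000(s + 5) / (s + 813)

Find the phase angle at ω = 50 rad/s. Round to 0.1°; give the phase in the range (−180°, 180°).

80.8°

At s = jω = j50:
zero (s+5): 5 + j50 → |·| = √(5²+50²) = √2525 ≈ 50.249, ∠ = arctan(50/5) ≈ 84.29°
pole (s+813): 813 + j50 → |·| = √(813²+50²) = √663469 ≈ 814.54, ∠ = arctan(50/813) ≈ 3.52°
∠L = 84.29° − 3.52° = 80.77°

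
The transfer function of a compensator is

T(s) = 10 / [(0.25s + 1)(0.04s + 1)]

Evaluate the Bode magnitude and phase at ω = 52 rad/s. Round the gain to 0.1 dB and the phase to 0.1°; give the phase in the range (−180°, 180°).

-9.6 dB, -149.9°

At ω = 52 rad/s:
pole (1 + j52·0.25) = 1 + j13 → |·| ≈ 13.038, ∠ ≈ 85.60°
pole (1 + j52·0.04) = 1 + j2.08 → |·| ≈ 2.3079, ∠ ≈ 64.32°
|T| = 10 · 1 / (13.038 · 2.3079) ≈ 0.33233
Gain = 20 log₁₀(0.33233) ≈ -9.57 dB
∠T = (0°) − (85.60° + 64.32°) = -149.92°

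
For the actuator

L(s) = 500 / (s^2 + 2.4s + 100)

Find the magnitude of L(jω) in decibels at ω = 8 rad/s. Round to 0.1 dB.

21.8 dB

At s = jω = j8:
quadratic: (j8)² + 2.4·j8 + 100 = 36 + j19.2 → |·| ≈ 40.8, ∠ ≈ 28.07°
|L| = 500 / 40.8 ≈ 12.255
Gain = 20 log₁₀(12.255) ≈ 21.77 dB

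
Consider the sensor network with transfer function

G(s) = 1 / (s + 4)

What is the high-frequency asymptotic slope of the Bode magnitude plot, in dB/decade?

-20 dB/decade

Each pole contributes −20 dB/decade at high frequency; each zero contributes +20 dB/decade.
Net: 0 zero(s) − 1 pole(s) → -20 dB/decade.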